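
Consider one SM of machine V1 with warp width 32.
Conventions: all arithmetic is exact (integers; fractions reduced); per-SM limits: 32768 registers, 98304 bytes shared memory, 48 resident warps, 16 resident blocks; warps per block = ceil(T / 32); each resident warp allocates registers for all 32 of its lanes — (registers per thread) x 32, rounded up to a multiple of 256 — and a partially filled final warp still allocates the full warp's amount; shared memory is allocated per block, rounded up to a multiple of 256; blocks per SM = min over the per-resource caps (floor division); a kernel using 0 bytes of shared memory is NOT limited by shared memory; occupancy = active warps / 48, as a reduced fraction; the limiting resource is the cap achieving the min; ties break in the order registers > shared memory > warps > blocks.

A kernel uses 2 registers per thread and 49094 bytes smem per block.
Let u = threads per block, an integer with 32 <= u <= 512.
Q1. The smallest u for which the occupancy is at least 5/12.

Answer: u = 289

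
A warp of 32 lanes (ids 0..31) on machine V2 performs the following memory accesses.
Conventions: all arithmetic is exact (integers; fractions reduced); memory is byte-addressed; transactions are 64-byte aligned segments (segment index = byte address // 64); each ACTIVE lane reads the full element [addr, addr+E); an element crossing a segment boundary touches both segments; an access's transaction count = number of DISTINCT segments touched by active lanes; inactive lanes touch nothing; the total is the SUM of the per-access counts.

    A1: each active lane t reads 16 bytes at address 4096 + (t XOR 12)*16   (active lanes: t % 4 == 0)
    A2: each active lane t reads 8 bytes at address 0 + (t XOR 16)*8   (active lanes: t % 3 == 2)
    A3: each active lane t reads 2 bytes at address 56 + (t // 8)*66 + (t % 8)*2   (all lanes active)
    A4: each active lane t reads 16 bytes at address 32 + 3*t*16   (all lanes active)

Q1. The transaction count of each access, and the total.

A1: 8 transactions
A2: 4 transactions
A3: 5 transactions
A4: 24 transactions

Answer: 8,4,5,24; total 41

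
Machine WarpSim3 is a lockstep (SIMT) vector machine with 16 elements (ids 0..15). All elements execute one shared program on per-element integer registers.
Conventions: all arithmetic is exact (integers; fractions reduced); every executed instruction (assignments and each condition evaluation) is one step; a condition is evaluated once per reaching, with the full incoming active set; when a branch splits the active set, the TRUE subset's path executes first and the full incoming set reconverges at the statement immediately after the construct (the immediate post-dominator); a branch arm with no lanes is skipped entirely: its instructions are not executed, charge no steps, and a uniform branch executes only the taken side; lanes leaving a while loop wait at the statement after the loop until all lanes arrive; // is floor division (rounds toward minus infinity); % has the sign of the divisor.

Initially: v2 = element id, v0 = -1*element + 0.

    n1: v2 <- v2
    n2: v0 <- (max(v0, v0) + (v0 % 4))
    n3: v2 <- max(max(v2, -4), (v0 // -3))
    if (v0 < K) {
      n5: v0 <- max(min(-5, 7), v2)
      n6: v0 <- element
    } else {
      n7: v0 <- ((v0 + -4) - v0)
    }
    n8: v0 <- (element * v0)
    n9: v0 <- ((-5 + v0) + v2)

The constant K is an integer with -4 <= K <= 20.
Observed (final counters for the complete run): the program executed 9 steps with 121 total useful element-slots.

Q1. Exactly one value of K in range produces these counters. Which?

Answer: K = -4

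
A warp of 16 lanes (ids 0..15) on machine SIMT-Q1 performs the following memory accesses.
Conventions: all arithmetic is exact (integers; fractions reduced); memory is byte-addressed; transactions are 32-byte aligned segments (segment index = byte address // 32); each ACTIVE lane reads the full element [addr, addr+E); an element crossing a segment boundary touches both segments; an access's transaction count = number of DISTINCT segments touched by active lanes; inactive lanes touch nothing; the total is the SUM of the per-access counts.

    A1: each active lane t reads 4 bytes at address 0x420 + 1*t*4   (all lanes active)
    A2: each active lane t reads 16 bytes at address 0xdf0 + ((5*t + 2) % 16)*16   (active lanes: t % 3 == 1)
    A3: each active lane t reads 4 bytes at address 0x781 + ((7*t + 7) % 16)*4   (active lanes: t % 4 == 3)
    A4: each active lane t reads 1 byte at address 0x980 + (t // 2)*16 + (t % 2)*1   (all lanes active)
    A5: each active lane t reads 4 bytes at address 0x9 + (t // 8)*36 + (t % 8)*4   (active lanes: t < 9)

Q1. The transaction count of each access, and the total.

A1: 2 transactions
A2: 3 transactions
A3: 2 transactions
A4: 4 transactions
A5: 2 transactions

Answer: 2,3,2,4,2; total 13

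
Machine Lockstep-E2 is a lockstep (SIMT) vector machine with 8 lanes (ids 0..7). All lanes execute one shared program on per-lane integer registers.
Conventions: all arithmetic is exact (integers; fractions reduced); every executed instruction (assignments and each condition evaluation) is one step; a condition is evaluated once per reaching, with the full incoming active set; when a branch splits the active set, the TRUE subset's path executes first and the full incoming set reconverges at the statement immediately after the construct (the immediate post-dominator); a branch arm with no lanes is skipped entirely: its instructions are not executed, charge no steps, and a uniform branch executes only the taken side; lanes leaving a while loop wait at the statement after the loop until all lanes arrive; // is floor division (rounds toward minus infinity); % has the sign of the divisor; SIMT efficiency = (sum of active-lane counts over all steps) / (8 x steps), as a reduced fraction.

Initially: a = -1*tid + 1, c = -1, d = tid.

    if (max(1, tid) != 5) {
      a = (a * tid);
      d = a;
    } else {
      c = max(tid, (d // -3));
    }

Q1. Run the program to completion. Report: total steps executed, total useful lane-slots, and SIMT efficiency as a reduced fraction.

Answer: 4 steps, 23 useful, 23/32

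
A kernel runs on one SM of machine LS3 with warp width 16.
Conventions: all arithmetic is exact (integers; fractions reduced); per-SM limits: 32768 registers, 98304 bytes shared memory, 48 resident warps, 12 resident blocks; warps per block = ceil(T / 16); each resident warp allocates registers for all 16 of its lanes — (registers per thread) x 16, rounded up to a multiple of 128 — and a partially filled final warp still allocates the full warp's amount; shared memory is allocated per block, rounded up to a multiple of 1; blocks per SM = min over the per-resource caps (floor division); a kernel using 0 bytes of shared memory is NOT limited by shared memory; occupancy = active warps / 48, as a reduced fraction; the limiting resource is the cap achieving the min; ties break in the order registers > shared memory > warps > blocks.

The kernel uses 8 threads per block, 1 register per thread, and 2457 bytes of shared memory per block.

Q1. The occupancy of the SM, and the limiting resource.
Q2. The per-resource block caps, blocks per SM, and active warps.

Answer: occupancy 1/4, limited by blocks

registers: 256 blocks
shared memory: 40 blocks
warps: 48 blocks
blocks: 12 blocks

Answer: 12 blocks, 12 active warps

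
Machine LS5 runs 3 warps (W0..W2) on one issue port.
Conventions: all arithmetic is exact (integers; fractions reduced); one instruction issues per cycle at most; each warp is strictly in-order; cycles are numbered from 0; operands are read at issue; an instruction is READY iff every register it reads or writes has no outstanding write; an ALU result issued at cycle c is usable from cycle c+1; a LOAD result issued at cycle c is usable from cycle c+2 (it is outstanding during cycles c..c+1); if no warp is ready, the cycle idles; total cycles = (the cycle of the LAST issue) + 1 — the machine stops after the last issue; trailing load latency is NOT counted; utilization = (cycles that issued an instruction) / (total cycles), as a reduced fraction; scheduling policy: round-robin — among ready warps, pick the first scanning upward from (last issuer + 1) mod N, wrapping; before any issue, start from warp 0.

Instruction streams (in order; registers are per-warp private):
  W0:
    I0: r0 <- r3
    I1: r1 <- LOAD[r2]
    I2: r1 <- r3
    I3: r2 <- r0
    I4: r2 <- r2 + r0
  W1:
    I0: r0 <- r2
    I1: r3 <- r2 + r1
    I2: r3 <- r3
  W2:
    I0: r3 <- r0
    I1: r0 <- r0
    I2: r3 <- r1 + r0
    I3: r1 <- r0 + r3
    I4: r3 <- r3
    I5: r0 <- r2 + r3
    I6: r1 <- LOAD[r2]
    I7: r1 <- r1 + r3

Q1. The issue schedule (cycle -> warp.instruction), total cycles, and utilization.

cycle 0: W0.I0
cycle 1: W1.I0
cycle 2: W2.I0
cycle 3: W0.I1
cycle 4: W1.I1
cycle 5: W2.I1
cycle 6: W0.I2
cycle 7: W1.I2
cycle 8: W2.I2
cycle 9: W0.I3
cycle 10: W2.I3
cycle 11: W0.I4
cycle 12: W2.I4
cycle 13: W2.I5
cycle 14: W2.I6
cycle 15: idle
cycle 16: W2.I7

Answer: 17 cycles, utilization 16/17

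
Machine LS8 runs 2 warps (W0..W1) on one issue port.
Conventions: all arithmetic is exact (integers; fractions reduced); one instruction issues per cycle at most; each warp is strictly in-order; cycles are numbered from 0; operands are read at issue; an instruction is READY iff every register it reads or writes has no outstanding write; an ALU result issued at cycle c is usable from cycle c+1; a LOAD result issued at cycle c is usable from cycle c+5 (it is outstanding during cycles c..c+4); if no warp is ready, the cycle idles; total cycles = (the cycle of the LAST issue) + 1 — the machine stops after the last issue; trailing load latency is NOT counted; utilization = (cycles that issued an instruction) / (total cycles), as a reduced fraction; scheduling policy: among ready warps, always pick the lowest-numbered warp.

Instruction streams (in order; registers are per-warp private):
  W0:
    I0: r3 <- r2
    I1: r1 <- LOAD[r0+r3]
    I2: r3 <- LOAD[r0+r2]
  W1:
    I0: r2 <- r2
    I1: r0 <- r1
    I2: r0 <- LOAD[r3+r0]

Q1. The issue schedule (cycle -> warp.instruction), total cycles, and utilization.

cycle 0: W0.I0
cycle 1: W0.I1
cycle 2: W0.I2
cycle 3: W1.I0
cycle 4: W1.I1
cycle 5: W1.I2

Answer: 6 cycles, utilization 1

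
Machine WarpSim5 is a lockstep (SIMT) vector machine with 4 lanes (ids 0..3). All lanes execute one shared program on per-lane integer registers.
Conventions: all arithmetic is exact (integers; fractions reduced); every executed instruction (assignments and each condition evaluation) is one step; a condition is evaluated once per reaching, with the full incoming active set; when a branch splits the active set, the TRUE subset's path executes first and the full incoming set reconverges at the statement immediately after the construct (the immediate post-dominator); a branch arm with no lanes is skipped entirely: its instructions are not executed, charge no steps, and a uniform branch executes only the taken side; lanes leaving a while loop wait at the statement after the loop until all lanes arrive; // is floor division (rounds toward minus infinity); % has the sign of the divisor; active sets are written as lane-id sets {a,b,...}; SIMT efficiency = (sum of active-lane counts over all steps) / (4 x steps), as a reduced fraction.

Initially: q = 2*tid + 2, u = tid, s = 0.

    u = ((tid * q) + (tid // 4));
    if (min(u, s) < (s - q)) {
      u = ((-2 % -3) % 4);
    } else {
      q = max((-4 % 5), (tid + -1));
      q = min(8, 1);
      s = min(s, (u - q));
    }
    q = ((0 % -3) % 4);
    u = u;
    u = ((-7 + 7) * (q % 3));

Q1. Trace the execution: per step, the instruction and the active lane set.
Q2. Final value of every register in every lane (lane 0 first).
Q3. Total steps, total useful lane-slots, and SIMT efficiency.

step 0: u <- ((tid * q) + (tid // 4)) {0,1,2,3}
step 1: eval (min(u, s) < (s - q))   {0,1,2,3}
step 2: q <- max((-4 % 5), (tid + -1)) {0,1,2,3}
step 3: q <- min(8, 1)               {0,1,2,3}
step 4: s <- min(s, (u - q))         {0,1,2,3}
step 5: q <- ((0 % -3) % 4)          {0,1,2,3}
step 6: u <- u                       {0,1,2,3}
step 7: u <- ((-7 + 7) * (q % 3))    {0,1,2,3}

Answer: 8 steps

q: 0,0,0,0
u: 0,0,0,0
s: -1,0,0,0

steps = 8; useful = 32; efficiency = 32/32 = 1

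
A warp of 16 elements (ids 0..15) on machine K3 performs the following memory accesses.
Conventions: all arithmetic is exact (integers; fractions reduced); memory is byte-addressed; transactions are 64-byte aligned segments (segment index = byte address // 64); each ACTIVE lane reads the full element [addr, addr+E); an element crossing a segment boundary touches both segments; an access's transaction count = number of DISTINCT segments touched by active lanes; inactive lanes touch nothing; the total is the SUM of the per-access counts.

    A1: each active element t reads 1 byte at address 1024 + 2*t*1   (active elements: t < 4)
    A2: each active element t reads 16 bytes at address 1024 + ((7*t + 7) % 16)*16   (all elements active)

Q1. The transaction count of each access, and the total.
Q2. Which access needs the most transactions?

A1: 1 transaction
A2: 4 transactions

Answer: 1,4; total 5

Answer: A2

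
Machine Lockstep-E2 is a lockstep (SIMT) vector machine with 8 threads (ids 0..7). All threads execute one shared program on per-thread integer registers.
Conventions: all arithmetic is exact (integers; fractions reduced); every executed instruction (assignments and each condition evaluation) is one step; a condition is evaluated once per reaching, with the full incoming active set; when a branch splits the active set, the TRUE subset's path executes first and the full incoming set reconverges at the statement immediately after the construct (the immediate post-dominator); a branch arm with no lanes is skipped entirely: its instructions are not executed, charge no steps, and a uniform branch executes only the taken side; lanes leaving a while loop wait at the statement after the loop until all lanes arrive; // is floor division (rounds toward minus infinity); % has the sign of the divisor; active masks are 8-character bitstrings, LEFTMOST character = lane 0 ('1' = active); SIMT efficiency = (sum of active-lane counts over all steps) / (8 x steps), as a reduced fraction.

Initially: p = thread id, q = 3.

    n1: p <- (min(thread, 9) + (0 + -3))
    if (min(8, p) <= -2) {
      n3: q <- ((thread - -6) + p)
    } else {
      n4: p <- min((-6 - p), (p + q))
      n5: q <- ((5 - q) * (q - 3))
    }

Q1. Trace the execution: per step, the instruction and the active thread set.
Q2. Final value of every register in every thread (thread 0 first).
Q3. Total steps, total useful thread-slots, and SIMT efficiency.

step 0: p <- (min(thread, 9) + (0 + -3)) 11111111
step 1: eval (min(8, p) <= -2)       11111111
step 2: q <- ((thread - -6) + p)     11000000
step 3: p <- min((-6 - p), (p + q))  00111111
step 4: q <- ((5 - q) * (q - 3))     00111111

Answer: 5 steps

p: -3,-2,-5,-6,-7,-8,-9,-10
q: 3,5,0,0,0,0,0,0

steps = 5; useful = 30; efficiency = 30/40 = 3/4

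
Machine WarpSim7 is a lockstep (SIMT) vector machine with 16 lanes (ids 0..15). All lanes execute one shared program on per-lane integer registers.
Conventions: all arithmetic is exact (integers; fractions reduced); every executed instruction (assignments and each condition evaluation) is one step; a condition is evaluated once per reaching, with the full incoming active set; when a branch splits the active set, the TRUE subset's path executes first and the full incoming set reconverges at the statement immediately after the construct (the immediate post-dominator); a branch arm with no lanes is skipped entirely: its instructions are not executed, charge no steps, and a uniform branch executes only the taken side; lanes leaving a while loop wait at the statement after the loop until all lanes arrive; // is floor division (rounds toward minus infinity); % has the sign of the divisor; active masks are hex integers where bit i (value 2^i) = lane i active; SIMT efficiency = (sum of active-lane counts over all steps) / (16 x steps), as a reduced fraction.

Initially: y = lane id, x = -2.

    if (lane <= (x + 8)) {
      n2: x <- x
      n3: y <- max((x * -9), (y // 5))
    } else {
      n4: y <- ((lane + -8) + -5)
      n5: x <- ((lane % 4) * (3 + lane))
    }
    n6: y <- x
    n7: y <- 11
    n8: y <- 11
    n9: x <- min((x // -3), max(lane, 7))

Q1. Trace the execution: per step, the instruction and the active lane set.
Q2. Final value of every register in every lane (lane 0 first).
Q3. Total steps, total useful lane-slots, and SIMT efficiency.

step 0: eval (lane <= (x + 8))       0xffff
step 1: x <- x                       0x007f
step 2: y <- max((x * -9), (y // 5)) 0x007f
step 3: y <- ((lane + -8) + -5)      0xff80
step 4: x <- ((lane % 4) * (3 + lane)) 0xff80
step 5: y <- x                       0xffff
step 6: y <- 11                      0xffff
step 7: y <- 11                      0xffff
step 8: x <- min((x // -3), max(lane, 7)) 0xffff

Answer: 9 steps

y: 11,11,11,11,11,11,11,11,11,11,11,11,11,11,11,11
x: 0,0,0,0,0,0,0,-10,0,-4,-9,-14,0,-6,-12,-18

steps = 9; useful = 112; efficiency = 112/144 = 7/9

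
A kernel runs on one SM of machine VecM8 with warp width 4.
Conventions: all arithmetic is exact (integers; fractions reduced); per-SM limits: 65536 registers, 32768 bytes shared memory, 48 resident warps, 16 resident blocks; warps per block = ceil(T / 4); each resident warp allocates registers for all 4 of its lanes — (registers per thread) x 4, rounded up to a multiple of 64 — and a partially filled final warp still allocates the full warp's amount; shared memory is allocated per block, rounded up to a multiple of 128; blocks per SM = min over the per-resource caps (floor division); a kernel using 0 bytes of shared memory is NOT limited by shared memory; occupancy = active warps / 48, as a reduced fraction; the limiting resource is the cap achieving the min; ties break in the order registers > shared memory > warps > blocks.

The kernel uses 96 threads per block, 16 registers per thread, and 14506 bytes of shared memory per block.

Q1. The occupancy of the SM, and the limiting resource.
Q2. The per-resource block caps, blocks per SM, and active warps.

Answer: occupancy 1, limited by shared memory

registers: 42 blocks
shared memory: 2 blocks
warps: 2 blocks
blocks: 16 blocks

Answer: 2 blocks, 48 active warps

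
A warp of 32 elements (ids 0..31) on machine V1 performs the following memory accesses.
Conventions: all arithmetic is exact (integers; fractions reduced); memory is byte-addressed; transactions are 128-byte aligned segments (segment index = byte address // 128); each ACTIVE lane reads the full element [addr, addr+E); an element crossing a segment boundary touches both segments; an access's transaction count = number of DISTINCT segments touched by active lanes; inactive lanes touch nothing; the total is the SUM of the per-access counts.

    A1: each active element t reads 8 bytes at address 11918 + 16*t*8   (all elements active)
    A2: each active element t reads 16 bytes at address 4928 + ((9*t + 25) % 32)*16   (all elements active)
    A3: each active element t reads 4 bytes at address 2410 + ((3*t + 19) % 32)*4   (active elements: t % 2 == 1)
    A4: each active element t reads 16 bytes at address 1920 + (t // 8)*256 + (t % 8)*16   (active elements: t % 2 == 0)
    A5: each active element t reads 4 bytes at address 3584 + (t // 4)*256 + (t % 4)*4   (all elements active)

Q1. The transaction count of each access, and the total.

A1: 32 transactions
A2: 5 transactions
A3: 2 transactions
A4: 4 transactions
A5: 8 transactions

Answer: 32,5,2,4,8; total 51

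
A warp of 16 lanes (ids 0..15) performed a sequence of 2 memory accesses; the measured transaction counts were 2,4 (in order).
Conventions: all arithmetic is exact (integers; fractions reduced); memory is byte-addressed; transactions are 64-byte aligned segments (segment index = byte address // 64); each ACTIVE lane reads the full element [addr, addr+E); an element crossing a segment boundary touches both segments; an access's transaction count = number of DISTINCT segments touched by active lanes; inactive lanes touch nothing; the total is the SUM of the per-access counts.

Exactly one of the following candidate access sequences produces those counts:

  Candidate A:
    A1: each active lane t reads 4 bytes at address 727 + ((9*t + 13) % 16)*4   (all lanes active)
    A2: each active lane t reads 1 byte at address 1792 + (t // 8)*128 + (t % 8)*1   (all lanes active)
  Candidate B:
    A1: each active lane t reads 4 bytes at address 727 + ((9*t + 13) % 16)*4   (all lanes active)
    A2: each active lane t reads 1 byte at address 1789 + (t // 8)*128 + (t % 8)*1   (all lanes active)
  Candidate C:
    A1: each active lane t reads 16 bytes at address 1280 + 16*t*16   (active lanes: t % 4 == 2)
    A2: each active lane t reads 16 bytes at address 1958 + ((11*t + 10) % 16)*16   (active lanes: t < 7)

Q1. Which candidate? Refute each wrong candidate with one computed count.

A: A2 gives 2 transactions, not 4
C: A1 gives 4 transactions, not 2
B: all counts match (2,4)

Answer: B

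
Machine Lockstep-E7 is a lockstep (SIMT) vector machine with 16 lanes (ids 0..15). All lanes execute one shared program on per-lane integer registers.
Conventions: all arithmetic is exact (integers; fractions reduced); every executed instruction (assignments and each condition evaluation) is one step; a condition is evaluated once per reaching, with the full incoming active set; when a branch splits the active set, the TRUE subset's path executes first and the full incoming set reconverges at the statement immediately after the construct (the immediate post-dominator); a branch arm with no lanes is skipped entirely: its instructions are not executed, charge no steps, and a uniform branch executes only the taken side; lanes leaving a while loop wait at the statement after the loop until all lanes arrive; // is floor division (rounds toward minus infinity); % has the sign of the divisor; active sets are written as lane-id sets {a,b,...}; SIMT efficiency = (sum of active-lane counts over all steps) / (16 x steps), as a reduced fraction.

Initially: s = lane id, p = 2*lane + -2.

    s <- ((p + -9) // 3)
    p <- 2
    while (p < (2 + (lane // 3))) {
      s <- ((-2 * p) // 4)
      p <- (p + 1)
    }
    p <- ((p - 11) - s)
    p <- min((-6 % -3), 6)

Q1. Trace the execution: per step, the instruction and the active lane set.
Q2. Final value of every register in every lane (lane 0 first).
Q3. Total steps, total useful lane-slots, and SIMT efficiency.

step 0: s <- ((p + -9) // 3)         {0,1,2,3,4,5,6,7,8,9,10,11,12,13,14,15}
step 1: p <- 2                       {0,1,2,3,4,5,6,7,8,9,10,11,12,13,14,15}
step 2: eval (p < (2 + (lane // 3))) {0,1,2,3,4,5,6,7,8,9,10,11,12,13,14,15}
step 3: s <- ((-2 * p) // 4)         {3,4,5,6,7,8,9,10,11,12,13,14,15}
step 4: p <- (p + 1)                 {3,4,5,6,7,8,9,10,11,12,13,14,15}
step 5: eval (p < (2 + (lane // 3))) {3,4,5,6,7,8,9,10,11,12,13,14,15}
step 6: s <- ((-2 * p) // 4)         {6,7,8,9,10,11,12,13,14,15}
step 7: p <- (p + 1)                 {6,7,8,9,10,11,12,13,14,15}
step 8: eval (p < (2 + (lane // 3))) {6,7,8,9,10,11,12,13,14,15}
step 9: s <- ((-2 * p) // 4)         {9,10,11,12,13,14,15}
step 10: p <- (p + 1)                 {9,10,11,12,13,14,15}
step 11: eval (p < (2 + (lane // 3))) {9,10,11,12,13,14,15}
step 12: s <- ((-2 * p) // 4)         {12,13,14,15}
step 13: p <- (p + 1)                 {12,13,14,15}
step 14: eval (p < (2 + (lane // 3))) {12,13,14,15}
step 15: s <- ((-2 * p) // 4)         {15}
step 16: p <- (p + 1)                 {15}
step 17: eval (p < (2 + (lane // 3))) {15}
step 18: p <- ((p - 11) - s)          {0,1,2,3,4,5,6,7,8,9,10,11,12,13,14,15}
step 19: p <- min((-6 % -3), 6)       {0,1,2,3,4,5,6,7,8,9,10,11,12,13,14,15}

Answer: 20 steps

s: -4,-3,-3,-1,-1,-1,-2,-2,-2,-2,-2,-2,-3,-3,-3,-3
p: 0,0,0,0,0,0,0,0,0,0,0,0,0,0,0,0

steps = 20; useful = 185; efficiency = 185/320 = 37/64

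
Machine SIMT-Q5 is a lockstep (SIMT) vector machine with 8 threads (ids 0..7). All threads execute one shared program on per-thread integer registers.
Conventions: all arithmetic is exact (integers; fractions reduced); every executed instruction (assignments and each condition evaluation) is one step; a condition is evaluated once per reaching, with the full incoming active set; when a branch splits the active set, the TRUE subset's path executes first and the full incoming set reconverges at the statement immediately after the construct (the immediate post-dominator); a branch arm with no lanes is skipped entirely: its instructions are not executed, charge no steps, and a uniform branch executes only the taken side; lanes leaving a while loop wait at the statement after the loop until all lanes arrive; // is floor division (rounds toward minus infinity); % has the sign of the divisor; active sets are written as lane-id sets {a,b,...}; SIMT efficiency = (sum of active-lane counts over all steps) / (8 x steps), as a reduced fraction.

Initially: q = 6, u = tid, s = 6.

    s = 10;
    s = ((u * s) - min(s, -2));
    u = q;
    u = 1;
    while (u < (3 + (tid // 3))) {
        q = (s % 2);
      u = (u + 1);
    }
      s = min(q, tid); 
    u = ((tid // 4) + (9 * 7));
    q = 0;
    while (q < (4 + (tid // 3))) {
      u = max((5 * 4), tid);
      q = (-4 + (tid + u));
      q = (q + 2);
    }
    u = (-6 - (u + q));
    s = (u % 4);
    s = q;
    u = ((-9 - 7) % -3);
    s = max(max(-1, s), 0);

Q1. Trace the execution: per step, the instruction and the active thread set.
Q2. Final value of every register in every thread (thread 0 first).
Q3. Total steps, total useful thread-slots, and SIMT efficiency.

step 0: s <- 10                      {0,1,2,3,4,5,6,7}
step 1: s <- ((u * s) - min(s, -2))  {0,1,2,3,4,5,6,7}
step 2: u <- q                       {0,1,2,3,4,5,6,7}
step 3: u <- 1                       {0,1,2,3,4,5,6,7}
step 4: eval (u < (3 + (tid // 3)))  {0,1,2,3,4,5,6,7}
step 5: q <- (s % 2)                 {0,1,2,3,4,5,6,7}
step 6: u <- (u + 1)                 {0,1,2,3,4,5,6,7}
step 7: eval (u < (3 + (tid // 3)))  {0,1,2,3,4,5,6,7}
step 8: q <- (s % 2)                 {0,1,2,3,4,5,6,7}
step 9: u <- (u + 1)                 {0,1,2,3,4,5,6,7}
step 10: eval (u < (3 + (tid // 3)))  {0,1,2,3,4,5,6,7}
step 11: q <- (s % 2)                 {3,4,5,6,7}
step 12: u <- (u + 1)                 {3,4,5,6,7}
step 13: eval (u < (3 + (tid // 3)))  {3,4,5,6,7}
step 14: q <- (s % 2)                 {6,7}
step 15: u <- (u + 1)                 {6,7}
step 16: eval (u < (3 + (tid // 3)))  {6,7}
step 17: s <- min(q, tid)             {0,1,2,3,4,5,6,7}
step 18: u <- ((tid // 4) + (9 * 7))  {0,1,2,3,4,5,6,7}
step 19: q <- 0                       {0,1,2,3,4,5,6,7}
step 20: eval (q < (4 + (tid // 3)))  {0,1,2,3,4,5,6,7}
step 21: u <- max((5 * 4), tid)       {0,1,2,3,4,5,6,7}
step 22: q <- (-4 + (tid + u))        {0,1,2,3,4,5,6,7}
step 23: q <- (q + 2)                 {0,1,2,3,4,5,6,7}
step 24: eval (q < (4 + (tid // 3)))  {0,1,2,3,4,5,6,7}
step 25: u <- (-6 - (u + q))          {0,1,2,3,4,5,6,7}
step 26: s <- (u % 4)                 {0,1,2,3,4,5,6,7}
step 27: s <- q                       {0,1,2,3,4,5,6,7}
step 28: u <- ((-9 - 7) % -3)         {0,1,2,3,4,5,6,7}
step 29: s <- max(max(-1, s), 0)      {0,1,2,3,4,5,6,7}

Answer: 30 steps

q: 18,19,20,21,22,23,24,25
u: -1,-1,-1,-1,-1,-1,-1,-1
s: 18,19,20,21,22,23,24,25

steps = 30; useful = 213; efficiency = 213/240 = 71/80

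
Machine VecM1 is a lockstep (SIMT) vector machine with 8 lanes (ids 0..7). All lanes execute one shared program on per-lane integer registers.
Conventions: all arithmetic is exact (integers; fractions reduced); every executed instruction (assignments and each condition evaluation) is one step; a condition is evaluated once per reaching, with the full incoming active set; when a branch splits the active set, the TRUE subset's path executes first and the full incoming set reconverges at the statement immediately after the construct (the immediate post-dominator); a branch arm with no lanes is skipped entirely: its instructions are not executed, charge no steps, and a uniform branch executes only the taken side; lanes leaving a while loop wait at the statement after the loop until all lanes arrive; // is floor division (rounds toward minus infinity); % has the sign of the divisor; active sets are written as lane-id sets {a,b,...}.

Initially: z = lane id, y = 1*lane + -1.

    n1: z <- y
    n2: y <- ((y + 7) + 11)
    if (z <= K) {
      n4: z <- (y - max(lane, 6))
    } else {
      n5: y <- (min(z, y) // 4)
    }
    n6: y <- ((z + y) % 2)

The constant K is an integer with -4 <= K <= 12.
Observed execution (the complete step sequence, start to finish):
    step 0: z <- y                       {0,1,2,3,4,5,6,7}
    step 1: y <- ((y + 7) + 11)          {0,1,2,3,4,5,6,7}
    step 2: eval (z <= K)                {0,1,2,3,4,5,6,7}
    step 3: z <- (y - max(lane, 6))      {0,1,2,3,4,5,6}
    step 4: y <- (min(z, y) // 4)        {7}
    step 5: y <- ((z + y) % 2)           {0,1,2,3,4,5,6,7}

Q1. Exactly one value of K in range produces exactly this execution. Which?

Answer: K = 5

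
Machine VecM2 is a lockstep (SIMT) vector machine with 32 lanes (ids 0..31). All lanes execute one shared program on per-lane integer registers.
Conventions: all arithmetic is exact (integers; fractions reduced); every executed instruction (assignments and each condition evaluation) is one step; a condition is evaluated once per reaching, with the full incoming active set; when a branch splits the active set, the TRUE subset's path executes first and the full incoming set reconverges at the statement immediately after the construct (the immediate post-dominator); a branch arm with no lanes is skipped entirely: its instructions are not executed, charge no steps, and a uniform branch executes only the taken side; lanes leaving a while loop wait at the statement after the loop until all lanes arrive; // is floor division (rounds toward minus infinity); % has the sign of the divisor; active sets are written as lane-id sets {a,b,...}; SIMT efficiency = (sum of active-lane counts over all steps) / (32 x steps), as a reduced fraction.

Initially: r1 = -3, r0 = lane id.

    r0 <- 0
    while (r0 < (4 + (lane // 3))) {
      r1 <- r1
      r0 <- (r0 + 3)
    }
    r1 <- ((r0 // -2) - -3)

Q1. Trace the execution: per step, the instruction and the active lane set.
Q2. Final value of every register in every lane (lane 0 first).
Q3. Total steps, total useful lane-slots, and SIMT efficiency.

step 0: r0 <- 0                      {0,1,2,3,4,5,6,7,8,9,10,11,12,13,14,15,16,17,18,19,20,21,22,23,24,25,26,27,28,29,30,31}
step 1: eval (r0 < (4 + (lane // 3))) {0,1,2,3,4,5,6,7,8,9,10,11,12,13,14,15,16,17,18,19,20,21,22,23,24,25,26,27,28,29,30,31}
step 2: r1 <- r1                     {0,1,2,3,4,5,6,7,8,9,10,11,12,13,14,15,16,17,18,19,20,21,22,23,24,25,26,27,28,29,30,31}
step 3: r0 <- (r0 + 3)               {0,1,2,3,4,5,6,7,8,9,10,11,12,13,14,15,16,17,18,19,20,21,22,23,24,25,26,27,28,29,30,31}
step 4: eval (r0 < (4 + (lane // 3))) {0,1,2,3,4,5,6,7,8,9,10,11,12,13,14,15,16,17,18,19,20,21,22,23,24,25,26,27,28,29,30,31}
step 5: r1 <- r1                     {0,1,2,3,4,5,6,7,8,9,10,11,12,13,14,15,16,17,18,19,20,21,22,23,24,25,26,27,28,29,30,31}
step 6: r0 <- (r0 + 3)               {0,1,2,3,4,5,6,7,8,9,10,11,12,13,14,15,16,17,18,19,20,21,22,23,24,25,26,27,28,29,30,31}
step 7: eval (r0 < (4 + (lane // 3))) {0,1,2,3,4,5,6,7,8,9,10,11,12,13,14,15,16,17,18,19,20,21,22,23,24,25,26,27,28,29,30,31}
step 8: r1 <- r1                     {9,10,11,12,13,14,15,16,17,18,19,20,21,22,23,24,25,26,27,28,29,30,31}
step 9: r0 <- (r0 + 3)               {9,10,11,12,13,14,15,16,17,18,19,20,21,22,23,24,25,26,27,28,29,30,31}
step 10: eval (r0 < (4 + (lane // 3))) {9,10,11,12,13,14,15,16,17,18,19,20,21,22,23,24,25,26,27,28,29,30,31}
step 11: r1 <- r1                     {18,19,20,21,22,23,24,25,26,27,28,29,30,31}
step 12: r0 <- (r0 + 3)               {18,19,20,21,22,23,24,25,26,27,28,29,30,31}
step 13: eval (r0 < (4 + (lane // 3))) {18,19,20,21,22,23,24,25,26,27,28,29,30,31}
step 14: r1 <- r1                     {27,28,29,30,31}
step 15: r0 <- (r0 + 3)               {27,28,29,30,31}
step 16: eval (r0 < (4 + (lane // 3))) {27,28,29,30,31}
step 17: r1 <- ((r0 // -2) - -3)      {0,1,2,3,4,5,6,7,8,9,10,11,12,13,14,15,16,17,18,19,20,21,22,23,24,25,26,27,28,29,30,31}

Answer: 18 steps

r1: 0,0,0,0,0,0,0,0,0,-2,-2,-2,-2,-2,-2,-2,-2,-2,-3,-3,-3,-3,-3,-3,-3,-3,-3,-5,-5,-5,-5,-5
r0: 6,6,6,6,6,6,6,6,6,9,9,9,9,9,9,9,9,9,12,12,12,12,12,12,12,12,12,15,15,15,15,15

steps = 18; useful = 414; efficiency = 414/576 = 23/32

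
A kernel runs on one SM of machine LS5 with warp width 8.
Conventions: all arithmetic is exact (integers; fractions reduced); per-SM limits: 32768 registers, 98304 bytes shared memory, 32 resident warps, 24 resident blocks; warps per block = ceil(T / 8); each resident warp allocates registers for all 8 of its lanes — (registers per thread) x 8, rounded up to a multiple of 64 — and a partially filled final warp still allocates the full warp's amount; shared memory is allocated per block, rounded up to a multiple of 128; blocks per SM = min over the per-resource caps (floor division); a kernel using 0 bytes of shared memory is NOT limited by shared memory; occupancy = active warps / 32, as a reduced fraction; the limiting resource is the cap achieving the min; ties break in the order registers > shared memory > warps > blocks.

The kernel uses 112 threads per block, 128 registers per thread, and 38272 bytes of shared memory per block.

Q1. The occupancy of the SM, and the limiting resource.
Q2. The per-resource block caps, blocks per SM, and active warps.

Answer: occupancy 7/8, limited by registers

registers: 2 blocks
shared memory: 2 blocks
warps: 2 blocks
blocks: 24 blocks

Answer: 2 blocks, 28 active warps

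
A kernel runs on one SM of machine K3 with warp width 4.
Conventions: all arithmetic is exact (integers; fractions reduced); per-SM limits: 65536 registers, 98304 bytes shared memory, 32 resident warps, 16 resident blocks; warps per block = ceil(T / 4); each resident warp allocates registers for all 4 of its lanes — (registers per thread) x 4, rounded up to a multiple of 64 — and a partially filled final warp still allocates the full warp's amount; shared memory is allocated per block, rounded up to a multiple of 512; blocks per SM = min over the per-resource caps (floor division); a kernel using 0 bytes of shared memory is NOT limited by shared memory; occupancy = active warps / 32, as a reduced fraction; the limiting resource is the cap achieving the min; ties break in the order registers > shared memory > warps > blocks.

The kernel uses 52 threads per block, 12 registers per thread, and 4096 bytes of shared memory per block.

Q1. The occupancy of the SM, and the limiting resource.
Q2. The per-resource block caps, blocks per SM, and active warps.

Answer: occupancy 13/16, limited by warps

registers: 78 blocks
shared memory: 24 blocks
warps: 2 blocks
blocks: 16 blocks

Answer: 2 blocks, 26 active warps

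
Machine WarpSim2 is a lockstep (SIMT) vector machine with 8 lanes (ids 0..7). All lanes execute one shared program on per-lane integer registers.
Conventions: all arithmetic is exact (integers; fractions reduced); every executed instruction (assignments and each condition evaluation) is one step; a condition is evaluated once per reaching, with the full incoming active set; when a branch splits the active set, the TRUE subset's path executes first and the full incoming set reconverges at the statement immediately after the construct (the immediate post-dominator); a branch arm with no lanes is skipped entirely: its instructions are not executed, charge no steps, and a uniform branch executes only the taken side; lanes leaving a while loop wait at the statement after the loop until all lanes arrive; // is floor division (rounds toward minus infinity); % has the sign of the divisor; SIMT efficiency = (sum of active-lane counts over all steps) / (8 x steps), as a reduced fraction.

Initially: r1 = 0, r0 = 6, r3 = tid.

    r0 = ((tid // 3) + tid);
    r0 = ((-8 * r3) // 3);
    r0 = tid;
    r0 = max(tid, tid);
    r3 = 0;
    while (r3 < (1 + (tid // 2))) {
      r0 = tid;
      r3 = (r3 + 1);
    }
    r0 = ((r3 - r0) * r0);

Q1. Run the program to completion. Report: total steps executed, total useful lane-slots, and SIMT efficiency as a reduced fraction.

Answer: 19 steps, 116 useful, 29/38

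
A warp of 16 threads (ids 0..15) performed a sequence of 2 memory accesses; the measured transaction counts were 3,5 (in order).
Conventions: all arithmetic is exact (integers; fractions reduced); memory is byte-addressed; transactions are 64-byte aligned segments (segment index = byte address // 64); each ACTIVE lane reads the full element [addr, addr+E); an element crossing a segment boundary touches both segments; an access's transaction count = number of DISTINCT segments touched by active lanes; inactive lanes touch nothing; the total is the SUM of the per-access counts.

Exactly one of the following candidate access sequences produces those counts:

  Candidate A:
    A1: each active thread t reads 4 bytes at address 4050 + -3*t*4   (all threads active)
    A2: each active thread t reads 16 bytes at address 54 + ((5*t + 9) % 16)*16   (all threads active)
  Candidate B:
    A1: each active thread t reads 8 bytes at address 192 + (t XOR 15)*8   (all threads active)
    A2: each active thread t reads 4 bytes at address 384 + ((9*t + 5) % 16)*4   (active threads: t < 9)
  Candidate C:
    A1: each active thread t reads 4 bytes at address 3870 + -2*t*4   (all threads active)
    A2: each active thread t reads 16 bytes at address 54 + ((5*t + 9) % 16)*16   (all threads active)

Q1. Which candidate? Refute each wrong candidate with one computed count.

A: A1 gives 4 transactions, not 3
B: A1 gives 2 transactions, not 3
C: all counts match (3,5)

Answer: C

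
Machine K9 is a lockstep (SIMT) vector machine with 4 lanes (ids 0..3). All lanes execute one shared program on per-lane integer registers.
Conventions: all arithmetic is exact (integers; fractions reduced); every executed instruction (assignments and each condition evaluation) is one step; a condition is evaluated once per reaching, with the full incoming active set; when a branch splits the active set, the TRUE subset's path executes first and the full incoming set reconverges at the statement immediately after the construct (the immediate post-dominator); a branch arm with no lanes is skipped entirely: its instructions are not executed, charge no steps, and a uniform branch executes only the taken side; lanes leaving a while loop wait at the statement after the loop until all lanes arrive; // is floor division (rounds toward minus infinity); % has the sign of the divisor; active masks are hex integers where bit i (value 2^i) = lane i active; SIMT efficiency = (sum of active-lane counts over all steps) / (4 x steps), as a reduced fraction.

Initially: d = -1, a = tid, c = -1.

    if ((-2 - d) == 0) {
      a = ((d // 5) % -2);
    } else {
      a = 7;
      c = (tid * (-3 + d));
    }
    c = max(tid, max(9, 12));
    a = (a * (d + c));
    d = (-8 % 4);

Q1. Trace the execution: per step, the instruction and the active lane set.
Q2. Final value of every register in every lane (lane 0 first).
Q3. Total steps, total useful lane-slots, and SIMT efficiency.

step 0: eval ((-2 - d) == 0)         0xf
step 1: a <- 7                       0xf
step 2: c <- (tid * (-3 + d))        0xf
step 3: c <- max(tid, max(9, 12))    0xf
step 4: a <- (a * (d + c))           0xf
step 5: d <- (-8 % 4)                0xf

Answer: 6 steps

d: 0,0,0,0
a: 77,77,77,77
c: 12,12,12,12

steps = 6; useful = 24; efficiency = 24/24 = 1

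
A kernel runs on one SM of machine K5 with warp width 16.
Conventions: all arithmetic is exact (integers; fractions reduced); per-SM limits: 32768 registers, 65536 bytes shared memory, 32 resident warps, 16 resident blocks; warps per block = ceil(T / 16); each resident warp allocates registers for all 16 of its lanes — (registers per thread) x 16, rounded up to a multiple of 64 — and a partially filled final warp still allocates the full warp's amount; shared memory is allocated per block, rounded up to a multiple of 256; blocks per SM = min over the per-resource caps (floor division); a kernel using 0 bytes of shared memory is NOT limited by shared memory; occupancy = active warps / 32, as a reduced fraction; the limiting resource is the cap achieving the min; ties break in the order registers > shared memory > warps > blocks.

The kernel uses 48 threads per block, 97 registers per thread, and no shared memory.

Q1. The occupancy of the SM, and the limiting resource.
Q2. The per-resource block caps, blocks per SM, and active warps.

Answer: occupancy 9/16, limited by registers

registers: 6 blocks
shared memory: no limit (kernel uses none)
warps: 10 blocks
blocks: 16 blocks

Answer: 6 blocks, 18 active warps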